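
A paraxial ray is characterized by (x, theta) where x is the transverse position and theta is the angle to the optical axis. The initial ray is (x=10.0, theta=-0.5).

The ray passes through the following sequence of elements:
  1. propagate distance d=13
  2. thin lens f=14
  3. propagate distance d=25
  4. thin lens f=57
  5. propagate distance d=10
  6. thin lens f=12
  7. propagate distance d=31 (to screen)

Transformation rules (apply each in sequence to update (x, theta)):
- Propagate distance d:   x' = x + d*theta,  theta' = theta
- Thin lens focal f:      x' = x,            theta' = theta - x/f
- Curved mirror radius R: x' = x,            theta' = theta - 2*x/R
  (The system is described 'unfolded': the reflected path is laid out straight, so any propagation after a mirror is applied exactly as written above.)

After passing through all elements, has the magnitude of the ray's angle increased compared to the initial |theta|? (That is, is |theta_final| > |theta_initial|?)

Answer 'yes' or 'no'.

Answer: yes

Derivation:
Initial: x=10.0000 theta=-0.5000
After 1 (propagate distance d=13): x=3.5000 theta=-0.5000
After 2 (thin lens f=14): x=3.5000 theta=-0.7500
After 3 (propagate distance d=25): x=-15.2500 theta=-0.7500
After 4 (thin lens f=57): x=-15.2500 theta=-55/114 (≈-0.4825)
After 5 (propagate distance d=10): x=-4577/228 (≈-20.0746) theta=-55/114 (≈-0.4825)
After 6 (thin lens f=12): x=-4577/228 (≈-20.0746) theta=3257/2736 (≈1.1904)
After 7 (propagate distance d=31 (to screen)): x=46043/2736 (≈16.8286) theta=3257/2736 (≈1.1904)
|theta_initial|=0.5000 |theta_final|=3257/2736 (≈1.1904) -> increased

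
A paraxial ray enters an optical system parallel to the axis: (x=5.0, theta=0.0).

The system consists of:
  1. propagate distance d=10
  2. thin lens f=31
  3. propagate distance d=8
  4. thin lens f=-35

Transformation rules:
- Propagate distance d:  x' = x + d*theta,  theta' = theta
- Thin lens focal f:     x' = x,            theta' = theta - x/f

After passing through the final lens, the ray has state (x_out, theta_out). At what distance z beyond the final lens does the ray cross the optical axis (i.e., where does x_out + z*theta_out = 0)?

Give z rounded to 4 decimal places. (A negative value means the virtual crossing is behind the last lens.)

Initial: x=5.0000 theta=0.0000
After 1 (propagate distance d=10): x=5.0000 theta=0.0000
After 2 (thin lens f=31): x=5.0000 theta=-5/31 (≈-0.1613)
After 3 (propagate distance d=8): x=115/31 (≈3.7097) theta=-5/31 (≈-0.1613)
After 4 (thin lens f=-35): x=115/31 (≈3.7097) theta=-12/217 (≈-0.0553)
z_focus = -x_out/theta_out = -(115/31)/(-12/217) = 805/12 ≈ 67.0833
Rounded to 4 decimal places: z = 67.0833

Answer: 67.0833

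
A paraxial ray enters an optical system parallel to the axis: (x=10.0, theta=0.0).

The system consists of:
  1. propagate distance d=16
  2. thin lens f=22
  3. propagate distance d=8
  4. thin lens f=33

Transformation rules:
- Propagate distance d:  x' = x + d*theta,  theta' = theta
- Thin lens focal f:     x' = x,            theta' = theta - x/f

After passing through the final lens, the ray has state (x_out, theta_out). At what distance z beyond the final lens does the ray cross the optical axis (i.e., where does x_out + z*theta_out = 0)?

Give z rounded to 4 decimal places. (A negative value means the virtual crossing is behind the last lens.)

Answer: 9.8298

Derivation:
Initial: x=10.0000 theta=0.0000
After 1 (propagate distance d=16): x=10.0000 theta=0.0000
After 2 (thin lens f=22): x=10.0000 theta=-5/11 (≈-0.4545)
After 3 (propagate distance d=8): x=70/11 (≈6.3636) theta=-5/11 (≈-0.4545)
After 4 (thin lens f=33): x=70/11 (≈6.3636) theta=-235/363 (≈-0.6474)
z_focus = -x_out/theta_out = -(70/11)/(-235/363) = 462/47 ≈ 9.8298
Rounded to 4 decimal places: z = 9.8298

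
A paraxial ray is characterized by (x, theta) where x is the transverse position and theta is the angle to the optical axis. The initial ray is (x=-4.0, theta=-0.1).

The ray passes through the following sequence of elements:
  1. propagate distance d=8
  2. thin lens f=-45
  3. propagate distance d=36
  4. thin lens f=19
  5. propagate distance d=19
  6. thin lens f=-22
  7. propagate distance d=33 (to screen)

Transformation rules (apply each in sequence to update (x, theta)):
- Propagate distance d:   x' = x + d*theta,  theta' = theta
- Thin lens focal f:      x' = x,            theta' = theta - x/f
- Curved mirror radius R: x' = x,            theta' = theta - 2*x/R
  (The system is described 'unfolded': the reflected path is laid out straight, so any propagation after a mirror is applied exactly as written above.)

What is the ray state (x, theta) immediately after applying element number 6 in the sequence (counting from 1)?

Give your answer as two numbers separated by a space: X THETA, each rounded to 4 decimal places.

Answer: -3.9267 0.2591

Derivation:
Initial: x=-4.0000 theta=-0.1000
After 1 (propagate distance d=8): x=-4.8000 theta=-0.1000
After 2 (thin lens f=-45): x=-4.8000 theta=-31/150 (≈-0.2067)
After 3 (propagate distance d=36): x=-12.2400 theta=-31/150 (≈-0.2067)
After 4 (thin lens f=19): x=-12.2400 theta=1247/2850 (≈0.4375)
After 5 (propagate distance d=19): x=-589/150 (≈-3.9267) theta=1247/2850 (≈0.4375)
After 6 (thin lens f=-22): x=-589/150 (≈-3.9267) theta=16243/62700 (≈0.2591)
Rounded to 4 decimal places: x = -3.9267, theta = 0.2591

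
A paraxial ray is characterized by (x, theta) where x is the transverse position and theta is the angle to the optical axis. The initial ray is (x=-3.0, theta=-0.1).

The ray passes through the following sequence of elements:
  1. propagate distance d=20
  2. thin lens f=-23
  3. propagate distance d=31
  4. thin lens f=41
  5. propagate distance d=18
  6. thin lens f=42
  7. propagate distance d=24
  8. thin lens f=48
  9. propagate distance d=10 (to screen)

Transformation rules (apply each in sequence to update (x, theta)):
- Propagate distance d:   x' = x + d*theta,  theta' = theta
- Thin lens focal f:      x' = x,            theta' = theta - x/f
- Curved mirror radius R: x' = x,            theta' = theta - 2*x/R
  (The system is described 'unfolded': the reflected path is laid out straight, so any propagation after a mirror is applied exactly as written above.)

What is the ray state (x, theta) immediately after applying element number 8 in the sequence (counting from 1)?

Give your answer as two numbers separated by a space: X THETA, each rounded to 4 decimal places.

Initial: x=-3.0000 theta=-0.1000
After 1 (propagate distance d=20): x=-5.0000 theta=-0.1000
After 2 (thin lens f=-23): x=-5.0000 theta=-73/230 (≈-0.3174)
After 3 (propagate distance d=31): x=-3413/230 (≈-14.8391) theta=-73/230 (≈-0.3174)
After 4 (thin lens f=41): x=-3413/230 (≈-14.8391) theta=42/943 (≈0.0445)
After 5 (propagate distance d=18): x=-132373/9430 (≈-14.0374) theta=42/943 (≈0.0445)
After 6 (thin lens f=42): x=-132373/9430 (≈-14.0374) theta=150013/396060 (≈0.3788)
After 7 (propagate distance d=24): x=-326559/66010 (≈-4.9471) theta=150013/396060 (≈0.3788)
After 8 (thin lens f=48): x=-326559/66010 (≈-4.9471) theta=1526663/3168480 (≈0.4818)
Rounded to 4 decimal places: x = -4.9471, theta = 0.4818

Answer: -4.9471 0.4818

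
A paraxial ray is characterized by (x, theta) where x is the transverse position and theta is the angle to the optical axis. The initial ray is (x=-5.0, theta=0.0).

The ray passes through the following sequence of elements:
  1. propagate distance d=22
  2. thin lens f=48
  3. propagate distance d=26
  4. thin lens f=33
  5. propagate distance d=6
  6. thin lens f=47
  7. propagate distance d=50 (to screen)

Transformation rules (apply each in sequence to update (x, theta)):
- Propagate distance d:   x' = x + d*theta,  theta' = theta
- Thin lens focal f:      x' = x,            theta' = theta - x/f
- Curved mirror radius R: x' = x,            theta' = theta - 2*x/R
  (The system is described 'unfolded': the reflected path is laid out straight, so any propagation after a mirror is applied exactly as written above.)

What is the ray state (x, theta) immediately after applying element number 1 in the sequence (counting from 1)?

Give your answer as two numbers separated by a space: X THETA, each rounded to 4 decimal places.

Answer: -5.0000 0.0000

Derivation:
Initial: x=-5.0000 theta=0.0000
After 1 (propagate distance d=22): x=-5.0000 theta=0.0000
Rounded to 4 decimal places: x = -5.0000, theta = 0.0000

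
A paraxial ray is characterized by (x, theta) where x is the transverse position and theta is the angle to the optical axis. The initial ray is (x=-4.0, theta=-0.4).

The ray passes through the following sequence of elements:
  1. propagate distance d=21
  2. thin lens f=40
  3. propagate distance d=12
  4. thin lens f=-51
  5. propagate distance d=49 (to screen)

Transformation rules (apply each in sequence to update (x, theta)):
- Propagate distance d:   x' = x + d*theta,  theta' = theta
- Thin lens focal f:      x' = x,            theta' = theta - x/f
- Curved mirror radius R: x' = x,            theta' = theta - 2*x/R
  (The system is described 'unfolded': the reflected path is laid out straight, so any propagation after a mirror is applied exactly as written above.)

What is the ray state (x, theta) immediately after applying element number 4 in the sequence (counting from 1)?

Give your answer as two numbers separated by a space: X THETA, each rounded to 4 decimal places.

Initial: x=-4.0000 theta=-0.4000
After 1 (propagate distance d=21): x=-12.4000 theta=-0.4000
After 2 (thin lens f=40): x=-12.4000 theta=-0.0900
After 3 (propagate distance d=12): x=-13.4800 theta=-0.0900
After 4 (thin lens f=-51): x=-13.4800 theta=-1807/5100 (≈-0.3543)
Rounded to 4 decimal places: x = -13.4800, theta = -0.3543

Answer: -13.4800 -0.3543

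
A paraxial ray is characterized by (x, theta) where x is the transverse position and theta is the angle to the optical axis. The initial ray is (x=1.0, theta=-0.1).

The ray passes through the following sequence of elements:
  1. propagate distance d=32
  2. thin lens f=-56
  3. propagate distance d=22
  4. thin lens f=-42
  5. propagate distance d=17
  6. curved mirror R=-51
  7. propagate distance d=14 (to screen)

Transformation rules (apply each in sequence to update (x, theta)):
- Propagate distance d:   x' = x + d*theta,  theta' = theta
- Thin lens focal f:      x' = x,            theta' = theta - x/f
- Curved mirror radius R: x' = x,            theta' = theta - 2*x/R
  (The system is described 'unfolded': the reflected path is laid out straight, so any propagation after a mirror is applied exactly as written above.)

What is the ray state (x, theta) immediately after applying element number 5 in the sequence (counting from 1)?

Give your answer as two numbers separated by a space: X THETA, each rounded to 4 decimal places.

Answer: -9.7629 -0.2646

Derivation:
Initial: x=1.0000 theta=-0.1000
After 1 (propagate distance d=32): x=-2.2000 theta=-0.1000
After 2 (thin lens f=-56): x=-2.2000 theta=-39/280 (≈-0.1393)
After 3 (propagate distance d=22): x=-737/140 (≈-5.2643) theta=-39/280 (≈-0.1393)
After 4 (thin lens f=-42): x=-737/140 (≈-5.2643) theta=-389/1470 (≈-0.2646)
After 5 (propagate distance d=17): x=-28703/2940 (≈-9.7629) theta=-389/1470 (≈-0.2646)
Rounded to 4 decimal places: x = -9.7629, theta = -0.2646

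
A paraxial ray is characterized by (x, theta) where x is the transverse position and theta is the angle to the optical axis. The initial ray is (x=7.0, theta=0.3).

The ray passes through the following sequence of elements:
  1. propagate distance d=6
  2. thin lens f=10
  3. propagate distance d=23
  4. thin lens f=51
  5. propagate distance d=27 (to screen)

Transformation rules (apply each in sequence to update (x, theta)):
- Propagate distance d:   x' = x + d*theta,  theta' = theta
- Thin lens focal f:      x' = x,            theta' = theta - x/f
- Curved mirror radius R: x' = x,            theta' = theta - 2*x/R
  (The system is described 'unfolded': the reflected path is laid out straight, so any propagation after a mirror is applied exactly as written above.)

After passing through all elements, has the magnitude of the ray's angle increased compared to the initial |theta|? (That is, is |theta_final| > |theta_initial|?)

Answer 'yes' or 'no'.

Initial: x=7.0000 theta=0.3000
After 1 (propagate distance d=6): x=8.8000 theta=0.3000
After 2 (thin lens f=10): x=8.8000 theta=-0.5800
After 3 (propagate distance d=23): x=-4.5400 theta=-0.5800
After 4 (thin lens f=51): x=-4.5400 theta=-626/1275 (≈-0.4910)
After 5 (propagate distance d=27 (to screen)): x=-15127/850 (≈-17.7965) theta=-626/1275 (≈-0.4910)
|theta_initial|=0.3000 |theta_final|=626/1275 (≈0.4910) -> increased

Answer: yes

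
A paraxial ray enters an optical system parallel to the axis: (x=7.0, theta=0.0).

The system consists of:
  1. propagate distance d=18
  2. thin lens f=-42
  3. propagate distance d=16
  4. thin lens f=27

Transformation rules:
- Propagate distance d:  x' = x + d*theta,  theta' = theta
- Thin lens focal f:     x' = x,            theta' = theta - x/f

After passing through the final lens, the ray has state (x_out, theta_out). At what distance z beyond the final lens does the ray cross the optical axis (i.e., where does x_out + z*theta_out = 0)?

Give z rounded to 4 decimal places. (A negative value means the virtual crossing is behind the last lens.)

Answer: 50.5161

Derivation:
Initial: x=7.0000 theta=0.0000
After 1 (propagate distance d=18): x=7.0000 theta=0.0000
After 2 (thin lens f=-42): x=7.0000 theta=1/6 (≈0.1667)
After 3 (propagate distance d=16): x=29/3 (≈9.6667) theta=1/6 (≈0.1667)
After 4 (thin lens f=27): x=29/3 (≈9.6667) theta=-31/162 (≈-0.1914)
z_focus = -x_out/theta_out = -(29/3)/(-31/162) = 1566/31 ≈ 50.5161
Rounded to 4 decimal places: z = 50.5161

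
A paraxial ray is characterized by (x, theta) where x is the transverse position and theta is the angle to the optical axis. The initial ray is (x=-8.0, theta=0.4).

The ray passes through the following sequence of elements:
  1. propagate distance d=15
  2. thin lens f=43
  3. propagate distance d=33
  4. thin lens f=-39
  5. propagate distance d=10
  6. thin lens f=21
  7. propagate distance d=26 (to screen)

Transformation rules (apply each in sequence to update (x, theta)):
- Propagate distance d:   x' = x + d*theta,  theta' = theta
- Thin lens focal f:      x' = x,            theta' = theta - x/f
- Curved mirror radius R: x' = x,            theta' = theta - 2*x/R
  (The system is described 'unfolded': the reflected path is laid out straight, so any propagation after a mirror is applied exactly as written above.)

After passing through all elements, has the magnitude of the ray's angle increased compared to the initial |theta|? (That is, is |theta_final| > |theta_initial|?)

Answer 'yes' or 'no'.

Initial: x=-8.0000 theta=0.4000
After 1 (propagate distance d=15): x=-2.0000 theta=0.4000
After 2 (thin lens f=43): x=-2.0000 theta=96/215 (≈0.4465)
After 3 (propagate distance d=33): x=2738/215 (≈12.7349) theta=96/215 (≈0.4465)
After 4 (thin lens f=-39): x=2738/215 (≈12.7349) theta=6482/8385 (≈0.7730)
After 5 (propagate distance d=10): x=171602/8385 (≈20.4654) theta=6482/8385 (≈0.7730)
After 6 (thin lens f=21): x=171602/8385 (≈20.4654) theta=-7096/35217 (≈-0.2015)
After 7 (propagate distance d=26 (to screen)): x=2681162/176085 (≈15.2265) theta=-7096/35217 (≈-0.2015)
|theta_initial|=0.4000 |theta_final|=7096/35217 (≈0.2015) -> not increased

Answer: no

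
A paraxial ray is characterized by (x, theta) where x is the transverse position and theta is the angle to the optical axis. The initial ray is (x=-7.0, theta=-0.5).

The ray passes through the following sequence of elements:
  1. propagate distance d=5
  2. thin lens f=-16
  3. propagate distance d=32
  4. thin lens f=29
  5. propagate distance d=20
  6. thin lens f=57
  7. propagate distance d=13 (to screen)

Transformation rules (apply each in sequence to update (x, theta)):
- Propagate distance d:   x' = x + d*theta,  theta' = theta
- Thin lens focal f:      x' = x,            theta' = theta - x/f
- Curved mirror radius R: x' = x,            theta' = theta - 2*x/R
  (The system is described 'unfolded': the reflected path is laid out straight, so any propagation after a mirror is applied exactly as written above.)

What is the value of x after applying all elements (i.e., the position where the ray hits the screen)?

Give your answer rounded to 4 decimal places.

Answer: -21.8171

Derivation:
Initial: x=-7.0000 theta=-0.5000
After 1 (propagate distance d=5): x=-9.5000 theta=-0.5000
After 2 (thin lens f=-16): x=-9.5000 theta=-35/32 (≈-1.0938)
After 3 (propagate distance d=32): x=-44.5000 theta=-35/32 (≈-1.0938)
After 4 (thin lens f=29): x=-44.5000 theta=409/928 (≈0.4407)
After 5 (propagate distance d=20): x=-8279/232 (≈-35.6853) theta=409/928 (≈0.4407)
After 6 (thin lens f=57): x=-8279/232 (≈-35.6853) theta=56429/52896 (≈1.0668)
After 7 (propagate distance d=13 (to screen)): x=-1154035/52896 (≈-21.8171) theta=56429/52896 (≈1.0668)
Rounded to 4 decimal places: x = -21.8171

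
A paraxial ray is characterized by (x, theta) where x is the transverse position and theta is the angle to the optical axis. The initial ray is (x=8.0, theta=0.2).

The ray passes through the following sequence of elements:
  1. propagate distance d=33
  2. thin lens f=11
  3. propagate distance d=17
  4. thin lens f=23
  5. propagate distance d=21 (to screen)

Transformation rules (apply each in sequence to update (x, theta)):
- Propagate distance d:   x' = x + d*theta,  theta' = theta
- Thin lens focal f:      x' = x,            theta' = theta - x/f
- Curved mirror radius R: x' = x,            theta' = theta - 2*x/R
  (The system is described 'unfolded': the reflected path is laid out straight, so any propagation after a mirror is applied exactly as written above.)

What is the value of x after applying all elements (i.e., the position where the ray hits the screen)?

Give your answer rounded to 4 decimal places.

Answer: -24.0696

Derivation:
Initial: x=8.0000 theta=0.2000
After 1 (propagate distance d=33): x=14.6000 theta=0.2000
After 2 (thin lens f=11): x=14.6000 theta=-62/55 (≈-1.1273)
After 3 (propagate distance d=17): x=-251/55 (≈-4.5636) theta=-62/55 (≈-1.1273)
After 4 (thin lens f=23): x=-251/55 (≈-4.5636) theta=-235/253 (≈-0.9289)
After 5 (propagate distance d=21 (to screen)): x=-2768/115 (≈-24.0696) theta=-235/253 (≈-0.9289)
Rounded to 4 decimal places: x = -24.0696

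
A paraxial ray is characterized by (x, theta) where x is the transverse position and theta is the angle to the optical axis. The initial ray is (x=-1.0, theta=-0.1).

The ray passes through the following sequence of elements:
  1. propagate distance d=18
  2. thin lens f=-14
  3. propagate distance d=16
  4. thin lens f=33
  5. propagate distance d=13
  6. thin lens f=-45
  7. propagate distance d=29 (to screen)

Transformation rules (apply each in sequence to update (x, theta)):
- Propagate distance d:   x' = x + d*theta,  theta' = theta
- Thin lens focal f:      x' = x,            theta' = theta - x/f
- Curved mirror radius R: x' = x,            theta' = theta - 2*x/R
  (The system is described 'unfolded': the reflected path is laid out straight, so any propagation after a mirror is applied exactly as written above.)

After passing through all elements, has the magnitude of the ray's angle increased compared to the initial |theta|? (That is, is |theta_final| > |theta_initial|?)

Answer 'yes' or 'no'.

Initial: x=-1.0000 theta=-0.1000
After 1 (propagate distance d=18): x=-2.8000 theta=-0.1000
After 2 (thin lens f=-14): x=-2.8000 theta=-0.3000
After 3 (propagate distance d=16): x=-7.6000 theta=-0.3000
After 4 (thin lens f=33): x=-7.6000 theta=-23/330 (≈-0.0697)
After 5 (propagate distance d=13): x=-2807/330 (≈-8.5061) theta=-23/330 (≈-0.0697)
After 6 (thin lens f=-45): x=-2807/330 (≈-8.5061) theta=-1921/7425 (≈-0.2587)
After 7 (propagate distance d=29 (to screen)): x=-237733/14850 (≈-16.0090) theta=-1921/7425 (≈-0.2587)
|theta_initial|=0.1000 |theta_final|=1921/7425 (≈0.2587) -> increased

Answer: yes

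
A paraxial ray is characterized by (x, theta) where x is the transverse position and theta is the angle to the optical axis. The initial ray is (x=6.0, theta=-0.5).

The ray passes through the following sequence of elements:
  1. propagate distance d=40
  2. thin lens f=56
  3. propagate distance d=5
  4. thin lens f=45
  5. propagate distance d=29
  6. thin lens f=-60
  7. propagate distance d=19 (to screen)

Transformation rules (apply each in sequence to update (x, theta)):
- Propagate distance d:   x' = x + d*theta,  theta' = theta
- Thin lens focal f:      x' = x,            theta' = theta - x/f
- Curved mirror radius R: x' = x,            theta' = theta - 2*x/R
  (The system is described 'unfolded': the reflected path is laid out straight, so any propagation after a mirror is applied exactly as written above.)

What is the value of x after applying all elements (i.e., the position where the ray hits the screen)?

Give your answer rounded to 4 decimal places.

Initial: x=6.0000 theta=-0.5000
After 1 (propagate distance d=40): x=-14.0000 theta=-0.5000
After 2 (thin lens f=56): x=-14.0000 theta=-0.2500
After 3 (propagate distance d=5): x=-15.2500 theta=-0.2500
After 4 (thin lens f=45): x=-15.2500 theta=4/45 (≈0.0889)
After 5 (propagate distance d=29): x=-2281/180 (≈-12.6722) theta=4/45 (≈0.0889)
After 6 (thin lens f=-60): x=-2281/180 (≈-12.6722) theta=-1321/10800 (≈-0.1223)
After 7 (propagate distance d=19 (to screen)): x=-161959/10800 (≈-14.9962) theta=-1321/10800 (≈-0.1223)
Rounded to 4 decimal places: x = -14.9962

Answer: -14.9962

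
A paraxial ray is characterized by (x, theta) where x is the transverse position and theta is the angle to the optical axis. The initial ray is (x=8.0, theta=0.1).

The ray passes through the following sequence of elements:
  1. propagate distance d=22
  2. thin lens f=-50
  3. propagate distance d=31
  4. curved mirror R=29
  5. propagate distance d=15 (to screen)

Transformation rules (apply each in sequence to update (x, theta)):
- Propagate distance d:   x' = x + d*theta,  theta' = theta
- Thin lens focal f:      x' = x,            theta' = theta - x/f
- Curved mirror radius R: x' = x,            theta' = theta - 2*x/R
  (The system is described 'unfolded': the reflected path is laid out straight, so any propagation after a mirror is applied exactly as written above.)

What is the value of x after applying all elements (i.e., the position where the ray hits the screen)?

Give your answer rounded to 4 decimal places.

Answer: 3.8833

Derivation:
Initial: x=8.0000 theta=0.1000
After 1 (propagate distance d=22): x=10.2000 theta=0.1000
After 2 (thin lens f=-50): x=10.2000 theta=0.3040
After 3 (propagate distance d=31): x=19.6240 theta=0.3040
After 4 (curved mirror R=29): x=19.6240 theta=-3804/3625 (≈-1.0494)
After 5 (propagate distance d=15 (to screen)): x=14077/3625 (≈3.8833) theta=-3804/3625 (≈-1.0494)
Rounded to 4 decimal places: x = 3.8833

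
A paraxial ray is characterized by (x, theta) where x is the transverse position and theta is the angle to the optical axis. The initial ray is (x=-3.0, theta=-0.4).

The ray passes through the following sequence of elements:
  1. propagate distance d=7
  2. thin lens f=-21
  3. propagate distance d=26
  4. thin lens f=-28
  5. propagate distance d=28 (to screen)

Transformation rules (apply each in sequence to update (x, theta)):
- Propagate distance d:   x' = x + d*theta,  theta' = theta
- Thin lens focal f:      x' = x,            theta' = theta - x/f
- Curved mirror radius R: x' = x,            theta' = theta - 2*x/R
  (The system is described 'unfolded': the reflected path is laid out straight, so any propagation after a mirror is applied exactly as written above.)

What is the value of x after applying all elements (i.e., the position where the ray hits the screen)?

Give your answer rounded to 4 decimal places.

Initial: x=-3.0000 theta=-0.4000
After 1 (propagate distance d=7): x=-5.8000 theta=-0.4000
After 2 (thin lens f=-21): x=-5.8000 theta=-71/105 (≈-0.6762)
After 3 (propagate distance d=26): x=-491/21 (≈-23.3810) theta=-71/105 (≈-0.6762)
After 4 (thin lens f=-28): x=-491/21 (≈-23.3810) theta=-1481/980 (≈-1.5112)
After 5 (propagate distance d=28 (to screen)): x=-6898/105 (≈-65.6952) theta=-1481/980 (≈-1.5112)
Rounded to 4 decimal places: x = -65.6952

Answer: -65.6952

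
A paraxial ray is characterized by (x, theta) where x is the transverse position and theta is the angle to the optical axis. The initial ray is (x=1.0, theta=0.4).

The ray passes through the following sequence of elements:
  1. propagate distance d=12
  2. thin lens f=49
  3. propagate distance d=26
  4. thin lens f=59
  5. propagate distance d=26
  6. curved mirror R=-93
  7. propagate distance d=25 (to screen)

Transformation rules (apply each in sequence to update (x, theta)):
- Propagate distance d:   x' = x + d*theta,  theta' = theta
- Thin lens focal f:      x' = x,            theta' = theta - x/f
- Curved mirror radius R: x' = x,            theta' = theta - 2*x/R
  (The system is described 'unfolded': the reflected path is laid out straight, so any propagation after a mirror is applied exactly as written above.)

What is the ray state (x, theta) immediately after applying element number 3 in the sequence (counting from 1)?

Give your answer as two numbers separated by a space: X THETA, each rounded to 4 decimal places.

Answer: 13.1224 0.2816

Derivation:
Initial: x=1.0000 theta=0.4000
After 1 (propagate distance d=12): x=5.8000 theta=0.4000
After 2 (thin lens f=49): x=5.8000 theta=69/245 (≈0.2816)
After 3 (propagate distance d=26): x=643/49 (≈13.1224) theta=69/245 (≈0.2816)
Rounded to 4 decimal places: x = 13.1224, theta = 0.2816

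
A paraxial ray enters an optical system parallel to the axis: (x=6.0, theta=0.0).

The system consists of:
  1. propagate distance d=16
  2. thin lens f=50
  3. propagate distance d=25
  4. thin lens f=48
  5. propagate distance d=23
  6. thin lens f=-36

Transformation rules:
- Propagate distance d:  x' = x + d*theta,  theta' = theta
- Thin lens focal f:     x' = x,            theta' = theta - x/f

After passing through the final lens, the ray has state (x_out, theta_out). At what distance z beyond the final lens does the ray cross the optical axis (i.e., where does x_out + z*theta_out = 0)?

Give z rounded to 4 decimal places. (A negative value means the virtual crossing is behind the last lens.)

Initial: x=6.0000 theta=0.0000
After 1 (propagate distance d=16): x=6.0000 theta=0.0000
After 2 (thin lens f=50): x=6.0000 theta=-0.1200
After 3 (propagate distance d=25): x=3.0000 theta=-0.1200
After 4 (thin lens f=48): x=3.0000 theta=-0.1825
After 5 (propagate distance d=23): x=-1.1975 theta=-0.1825
After 6 (thin lens f=-36): x=-1.1975 theta=-3107/14400 (≈-0.2158)
z_focus = -x_out/theta_out = -(-1.1975)/(-3107/14400) = -17244/3107 ≈ -5.5500
Rounded to 4 decimal places: z = -5.5500

Answer: -5.5500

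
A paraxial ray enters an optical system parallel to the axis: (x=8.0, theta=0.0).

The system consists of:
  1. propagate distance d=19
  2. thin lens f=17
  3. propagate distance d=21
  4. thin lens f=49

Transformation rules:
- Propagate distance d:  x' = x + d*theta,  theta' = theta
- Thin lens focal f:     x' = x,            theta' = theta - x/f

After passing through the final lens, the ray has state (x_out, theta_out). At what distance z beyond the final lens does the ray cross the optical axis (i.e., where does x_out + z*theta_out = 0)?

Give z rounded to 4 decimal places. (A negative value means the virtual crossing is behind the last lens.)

Initial: x=8.0000 theta=0.0000
After 1 (propagate distance d=19): x=8.0000 theta=0.0000
After 2 (thin lens f=17): x=8.0000 theta=-8/17 (≈-0.4706)
After 3 (propagate distance d=21): x=-32/17 (≈-1.8824) theta=-8/17 (≈-0.4706)
After 4 (thin lens f=49): x=-32/17 (≈-1.8824) theta=-360/833 (≈-0.4322)
z_focus = -x_out/theta_out = -(-32/17)/(-360/833) = -196/45 ≈ -4.3556
Rounded to 4 decimal places: z = -4.3556

Answer: -4.3556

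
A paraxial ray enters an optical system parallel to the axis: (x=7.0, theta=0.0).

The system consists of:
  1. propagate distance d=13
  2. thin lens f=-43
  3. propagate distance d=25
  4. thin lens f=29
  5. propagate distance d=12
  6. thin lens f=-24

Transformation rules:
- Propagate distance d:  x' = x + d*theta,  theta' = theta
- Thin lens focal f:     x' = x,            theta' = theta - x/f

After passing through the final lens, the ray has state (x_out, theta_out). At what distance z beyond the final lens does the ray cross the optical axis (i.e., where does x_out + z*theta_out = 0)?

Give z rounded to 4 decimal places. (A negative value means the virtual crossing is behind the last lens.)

Initial: x=7.0000 theta=0.0000
After 1 (propagate distance d=13): x=7.0000 theta=0.0000
After 2 (thin lens f=-43): x=7.0000 theta=7/43 (≈0.1628)
After 3 (propagate distance d=25): x=476/43 (≈11.0698) theta=7/43 (≈0.1628)
After 4 (thin lens f=29): x=476/43 (≈11.0698) theta=-273/1247 (≈-0.2189)
After 5 (propagate distance d=12): x=10528/1247 (≈8.4427) theta=-273/1247 (≈-0.2189)
After 6 (thin lens f=-24): x=10528/1247 (≈8.4427) theta=497/3741 (≈0.1329)
z_focus = -x_out/theta_out = -(10528/1247)/(497/3741) = -4512/71 ≈ -63.5493
Rounded to 4 decimal places: z = -63.5493

Answer: -63.5493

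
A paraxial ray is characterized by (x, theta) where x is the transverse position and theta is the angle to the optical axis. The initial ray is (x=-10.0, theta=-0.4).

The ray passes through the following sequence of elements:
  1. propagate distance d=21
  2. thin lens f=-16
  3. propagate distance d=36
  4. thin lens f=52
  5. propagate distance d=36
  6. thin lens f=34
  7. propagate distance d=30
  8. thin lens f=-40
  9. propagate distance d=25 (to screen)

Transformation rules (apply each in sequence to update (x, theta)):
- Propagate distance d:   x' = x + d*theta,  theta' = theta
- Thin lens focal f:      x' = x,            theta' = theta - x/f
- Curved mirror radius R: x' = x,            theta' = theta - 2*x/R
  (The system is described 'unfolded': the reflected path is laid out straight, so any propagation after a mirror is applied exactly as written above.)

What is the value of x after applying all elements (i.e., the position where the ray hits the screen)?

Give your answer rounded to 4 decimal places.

Answer: 33.7075

Derivation:
Initial: x=-10.0000 theta=-0.4000
After 1 (propagate distance d=21): x=-18.4000 theta=-0.4000
After 2 (thin lens f=-16): x=-18.4000 theta=-1.5500
After 3 (propagate distance d=36): x=-74.2000 theta=-1.5500
After 4 (thin lens f=52): x=-74.2000 theta=-8/65 (≈-0.1231)
After 5 (propagate distance d=36): x=-5111/65 (≈-78.6308) theta=-8/65 (≈-0.1231)
After 6 (thin lens f=34): x=-5111/65 (≈-78.6308) theta=4839/2210 (≈2.1896)
After 7 (propagate distance d=30): x=-14302/1105 (≈-12.9430) theta=4839/2210 (≈2.1896)
After 8 (thin lens f=-40): x=-14302/1105 (≈-12.9430) theta=41239/22100 (≈1.8660)
After 9 (propagate distance d=25 (to screen)): x=148987/4420 (≈33.7075) theta=41239/22100 (≈1.8660)
Rounded to 4 decimal places: x = 33.7075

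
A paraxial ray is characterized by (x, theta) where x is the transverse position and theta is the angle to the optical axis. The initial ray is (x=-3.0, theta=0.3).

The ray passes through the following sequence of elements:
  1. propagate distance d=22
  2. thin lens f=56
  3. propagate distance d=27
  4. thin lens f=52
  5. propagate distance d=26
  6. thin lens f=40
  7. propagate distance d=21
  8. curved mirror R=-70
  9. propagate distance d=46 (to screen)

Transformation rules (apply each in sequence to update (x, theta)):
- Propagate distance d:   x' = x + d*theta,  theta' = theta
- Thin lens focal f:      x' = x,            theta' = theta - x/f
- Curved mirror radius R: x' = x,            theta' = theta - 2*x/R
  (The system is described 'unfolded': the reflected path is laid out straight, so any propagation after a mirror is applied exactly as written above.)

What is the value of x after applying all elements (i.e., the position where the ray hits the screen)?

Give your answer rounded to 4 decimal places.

Initial: x=-3.0000 theta=0.3000
After 1 (propagate distance d=22): x=3.6000 theta=0.3000
After 2 (thin lens f=56): x=3.6000 theta=33/140 (≈0.2357)
After 3 (propagate distance d=27): x=279/28 (≈9.9643) theta=33/140 (≈0.2357)
After 4 (thin lens f=52): x=279/28 (≈9.9643) theta=321/7280 (≈0.0441)
After 5 (propagate distance d=26): x=3111/280 (≈11.1107) theta=321/7280 (≈0.0441)
After 6 (thin lens f=40): x=3111/280 (≈11.1107) theta=-34023/145600 (≈-0.2337)
After 7 (propagate distance d=21): x=903237/145600 (≈6.2036) theta=-34023/145600 (≈-0.2337)
After 8 (curved mirror R=-70): x=903237/145600 (≈6.2036) theta=-17973/318500 (≈-0.0564)
After 9 (propagate distance d=46 (to screen)): x=18385167/5096000 (≈3.6078) theta=-17973/318500 (≈-0.0564)
Rounded to 4 decimal places: x = 3.6078

Answer: 3.6078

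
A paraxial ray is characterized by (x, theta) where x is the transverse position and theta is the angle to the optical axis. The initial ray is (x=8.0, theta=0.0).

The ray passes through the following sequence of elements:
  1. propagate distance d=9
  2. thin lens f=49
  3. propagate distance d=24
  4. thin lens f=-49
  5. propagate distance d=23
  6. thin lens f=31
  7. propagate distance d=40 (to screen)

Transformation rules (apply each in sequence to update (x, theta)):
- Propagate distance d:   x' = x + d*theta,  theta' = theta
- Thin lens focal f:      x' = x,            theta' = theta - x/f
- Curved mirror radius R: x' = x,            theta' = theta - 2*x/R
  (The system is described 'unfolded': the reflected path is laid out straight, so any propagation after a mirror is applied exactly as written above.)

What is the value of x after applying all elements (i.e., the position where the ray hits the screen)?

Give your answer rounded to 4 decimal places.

Answer: -3.8497

Derivation:
Initial: x=8.0000 theta=0.0000
After 1 (propagate distance d=9): x=8.0000 theta=0.0000
After 2 (thin lens f=49): x=8.0000 theta=-8/49 (≈-0.1633)
After 3 (propagate distance d=24): x=200/49 (≈4.0816) theta=-8/49 (≈-0.1633)
After 4 (thin lens f=-49): x=200/49 (≈4.0816) theta=-192/2401 (≈-0.0800)
After 5 (propagate distance d=23): x=5384/2401 (≈2.2424) theta=-192/2401 (≈-0.0800)
After 6 (thin lens f=31): x=5384/2401 (≈2.2424) theta=-11336/74431 (≈-0.1523)
After 7 (propagate distance d=40 (to screen)): x=-286536/74431 (≈-3.8497) theta=-11336/74431 (≈-0.1523)
Rounded to 4 decimal places: x = -3.8497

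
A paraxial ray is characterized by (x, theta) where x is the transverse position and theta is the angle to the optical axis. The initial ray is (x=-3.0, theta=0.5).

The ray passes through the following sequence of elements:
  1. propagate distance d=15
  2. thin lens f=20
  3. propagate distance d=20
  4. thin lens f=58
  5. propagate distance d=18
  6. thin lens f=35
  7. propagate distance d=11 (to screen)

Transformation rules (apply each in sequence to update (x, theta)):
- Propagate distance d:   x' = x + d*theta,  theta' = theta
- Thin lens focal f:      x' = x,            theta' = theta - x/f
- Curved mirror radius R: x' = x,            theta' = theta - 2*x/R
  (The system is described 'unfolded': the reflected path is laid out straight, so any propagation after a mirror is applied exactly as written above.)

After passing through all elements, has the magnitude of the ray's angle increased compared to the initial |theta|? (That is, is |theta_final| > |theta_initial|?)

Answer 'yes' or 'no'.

Initial: x=-3.0000 theta=0.5000
After 1 (propagate distance d=15): x=4.5000 theta=0.5000
After 2 (thin lens f=20): x=4.5000 theta=0.2750
After 3 (propagate distance d=20): x=10.0000 theta=0.2750
After 4 (thin lens f=58): x=10.0000 theta=119/1160 (≈0.1026)
After 5 (propagate distance d=18): x=6871/580 (≈11.8466) theta=119/1160 (≈0.1026)
After 6 (thin lens f=35): x=6871/580 (≈11.8466) theta=-9577/40600 (≈-0.2359)
After 7 (propagate distance d=11 (to screen)): x=375623/40600 (≈9.2518) theta=-9577/40600 (≈-0.2359)
|theta_initial|=0.5000 |theta_final|=9577/40600 (≈0.2359) -> not increased

Answer: no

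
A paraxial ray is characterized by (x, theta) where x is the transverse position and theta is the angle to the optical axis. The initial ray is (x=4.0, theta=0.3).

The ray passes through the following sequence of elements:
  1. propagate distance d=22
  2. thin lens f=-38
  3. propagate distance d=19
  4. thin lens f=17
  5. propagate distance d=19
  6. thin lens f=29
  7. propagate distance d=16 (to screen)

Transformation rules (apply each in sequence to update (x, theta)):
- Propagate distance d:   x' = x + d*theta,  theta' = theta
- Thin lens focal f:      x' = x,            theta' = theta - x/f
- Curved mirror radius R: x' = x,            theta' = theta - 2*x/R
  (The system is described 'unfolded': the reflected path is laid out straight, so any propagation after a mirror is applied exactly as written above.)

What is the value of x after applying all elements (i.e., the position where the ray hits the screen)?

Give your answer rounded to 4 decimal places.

Answer: -7.2744

Derivation:
Initial: x=4.0000 theta=0.3000
After 1 (propagate distance d=22): x=10.6000 theta=0.3000
After 2 (thin lens f=-38): x=10.6000 theta=11/19 (≈0.5789)
After 3 (propagate distance d=19): x=21.6000 theta=11/19 (≈0.5789)
After 4 (thin lens f=17): x=21.6000 theta=-1117/1615 (≈-0.6916)
After 5 (propagate distance d=19): x=719/85 (≈8.4588) theta=-1117/1615 (≈-0.6916)
After 6 (thin lens f=29): x=719/85 (≈8.4588) theta=-46054/46835 (≈-0.9833)
After 7 (propagate distance d=16 (to screen)): x=-68139/9367 (≈-7.2744) theta=-46054/46835 (≈-0.9833)
Rounded to 4 decimal places: x = -7.2744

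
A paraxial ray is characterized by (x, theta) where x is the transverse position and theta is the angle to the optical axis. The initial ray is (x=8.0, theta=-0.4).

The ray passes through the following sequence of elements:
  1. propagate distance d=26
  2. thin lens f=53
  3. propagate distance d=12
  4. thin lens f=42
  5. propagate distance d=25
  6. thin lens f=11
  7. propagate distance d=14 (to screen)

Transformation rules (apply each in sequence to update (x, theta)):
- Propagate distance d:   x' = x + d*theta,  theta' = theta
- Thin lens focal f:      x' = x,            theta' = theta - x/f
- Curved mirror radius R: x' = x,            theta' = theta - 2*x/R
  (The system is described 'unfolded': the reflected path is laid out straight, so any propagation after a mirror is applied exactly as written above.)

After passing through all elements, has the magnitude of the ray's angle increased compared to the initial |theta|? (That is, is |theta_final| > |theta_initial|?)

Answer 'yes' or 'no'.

Answer: yes

Derivation:
Initial: x=8.0000 theta=-0.4000
After 1 (propagate distance d=26): x=-2.4000 theta=-0.4000
After 2 (thin lens f=53): x=-2.4000 theta=-94/265 (≈-0.3547)
After 3 (propagate distance d=12): x=-1764/265 (≈-6.6566) theta=-94/265 (≈-0.3547)
After 4 (thin lens f=42): x=-1764/265 (≈-6.6566) theta=-52/265 (≈-0.1962)
After 5 (propagate distance d=25): x=-3064/265 (≈-11.5623) theta=-52/265 (≈-0.1962)
After 6 (thin lens f=11): x=-3064/265 (≈-11.5623) theta=2492/2915 (≈0.8549)
After 7 (propagate distance d=14 (to screen)): x=1184/2915 (≈0.4062) theta=2492/2915 (≈0.8549)
|theta_initial|=0.4000 |theta_final|=2492/2915 (≈0.8549) -> increased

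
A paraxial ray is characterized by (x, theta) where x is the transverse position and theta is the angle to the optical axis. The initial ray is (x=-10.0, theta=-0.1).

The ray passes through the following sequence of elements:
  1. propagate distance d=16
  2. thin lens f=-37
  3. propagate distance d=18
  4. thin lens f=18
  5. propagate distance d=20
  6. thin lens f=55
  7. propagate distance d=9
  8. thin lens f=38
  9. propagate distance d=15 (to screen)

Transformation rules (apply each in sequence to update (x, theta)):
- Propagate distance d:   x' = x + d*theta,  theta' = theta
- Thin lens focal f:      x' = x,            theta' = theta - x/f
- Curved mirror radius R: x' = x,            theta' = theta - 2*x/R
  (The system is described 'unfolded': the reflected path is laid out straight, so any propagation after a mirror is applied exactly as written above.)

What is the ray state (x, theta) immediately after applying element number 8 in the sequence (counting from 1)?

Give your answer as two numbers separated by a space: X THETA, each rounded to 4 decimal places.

Initial: x=-10.0000 theta=-0.1000
After 1 (propagate distance d=16): x=-11.6000 theta=-0.1000
After 2 (thin lens f=-37): x=-11.6000 theta=-153/370 (≈-0.4135)
After 3 (propagate distance d=18): x=-3523/185 (≈-19.0432) theta=-153/370 (≈-0.4135)
After 4 (thin lens f=18): x=-3523/185 (≈-19.0432) theta=29/45 (≈0.6444)
After 5 (propagate distance d=20): x=-10247/1665 (≈-6.1544) theta=29/45 (≈0.6444)
After 6 (thin lens f=55): x=-10247/1665 (≈-6.1544) theta=69262/91575 (≈0.7563)
After 7 (propagate distance d=9): x=59773/91575 (≈0.6527) theta=69262/91575 (≈0.7563)
After 8 (thin lens f=38): x=59773/91575 (≈0.6527) theta=2572183/3479850 (≈0.7392)
Rounded to 4 decimal places: x = 0.6527, theta = 0.7392

Answer: 0.6527 0.7392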